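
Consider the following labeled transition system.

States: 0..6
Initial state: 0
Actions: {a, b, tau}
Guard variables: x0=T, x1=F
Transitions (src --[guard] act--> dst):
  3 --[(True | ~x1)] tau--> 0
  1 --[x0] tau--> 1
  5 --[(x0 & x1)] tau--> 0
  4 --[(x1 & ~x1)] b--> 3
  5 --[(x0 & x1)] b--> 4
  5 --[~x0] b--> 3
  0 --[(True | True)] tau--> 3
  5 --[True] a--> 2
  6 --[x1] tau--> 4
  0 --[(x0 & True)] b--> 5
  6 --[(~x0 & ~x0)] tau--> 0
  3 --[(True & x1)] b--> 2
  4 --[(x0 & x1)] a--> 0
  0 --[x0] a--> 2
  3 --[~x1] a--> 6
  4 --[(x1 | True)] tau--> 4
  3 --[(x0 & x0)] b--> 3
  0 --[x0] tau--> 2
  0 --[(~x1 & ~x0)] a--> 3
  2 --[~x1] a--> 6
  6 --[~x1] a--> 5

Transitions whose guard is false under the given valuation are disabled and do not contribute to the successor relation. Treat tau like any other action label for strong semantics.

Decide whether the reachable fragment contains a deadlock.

Answer: DEADLOCK-FREE

Analysis:
R = {0,2,3,5,6}
  0: a→2  b→5  tau→2  tau→3  [4 exit(s)]
  2: a→6  [1 exit(s)]
  3: a→6  b→3  tau→0  [3 exit(s)]
  5: a→2  [1 exit(s)]
  6: a→5  [1 exit(s)]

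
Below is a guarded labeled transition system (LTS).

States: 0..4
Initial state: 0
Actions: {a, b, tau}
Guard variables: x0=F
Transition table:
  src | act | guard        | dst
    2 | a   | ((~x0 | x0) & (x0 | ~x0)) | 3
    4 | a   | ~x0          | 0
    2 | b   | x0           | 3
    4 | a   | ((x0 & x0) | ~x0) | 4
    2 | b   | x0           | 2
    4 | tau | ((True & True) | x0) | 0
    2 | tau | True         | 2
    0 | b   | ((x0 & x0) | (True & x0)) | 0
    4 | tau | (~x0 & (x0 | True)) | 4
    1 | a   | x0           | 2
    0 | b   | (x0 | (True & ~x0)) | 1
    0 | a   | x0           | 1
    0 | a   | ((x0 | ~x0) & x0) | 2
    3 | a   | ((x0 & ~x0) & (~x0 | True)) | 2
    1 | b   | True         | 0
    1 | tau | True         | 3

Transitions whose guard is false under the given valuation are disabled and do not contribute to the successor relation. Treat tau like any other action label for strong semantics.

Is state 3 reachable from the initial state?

Answer: REACHABLE

Trace:
9 transition(s) survive guard evaluation.
Layer 0: {0}
Layer 1: {1}  cumulative {0,1}
Layer 2: {3}  cumulative {0,1,3}
R = {0,1,3}
witness 3: b·tau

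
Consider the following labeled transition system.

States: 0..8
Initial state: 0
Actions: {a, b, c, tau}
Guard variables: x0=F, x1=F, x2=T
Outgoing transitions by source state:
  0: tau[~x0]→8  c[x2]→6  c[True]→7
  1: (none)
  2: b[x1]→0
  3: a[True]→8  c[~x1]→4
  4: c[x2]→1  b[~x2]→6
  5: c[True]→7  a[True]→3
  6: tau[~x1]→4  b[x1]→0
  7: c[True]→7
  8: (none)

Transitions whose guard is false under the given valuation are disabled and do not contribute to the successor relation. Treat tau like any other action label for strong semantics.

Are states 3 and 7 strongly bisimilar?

Answer: NOT BISIMILAR

Working:
Bisimulation quotient by refinement:
  round 0: {{0,1,2,3,4,5,6,7,8}}
  round 1: {{0},{1,2,8},{3,5},{4,7},{6}}
  round 2: {{0},{1,2,8},{3},{4},{5},{6},{7}}
Fixed point at round 3; 7 class(es).
[3]={3}  [7]={7}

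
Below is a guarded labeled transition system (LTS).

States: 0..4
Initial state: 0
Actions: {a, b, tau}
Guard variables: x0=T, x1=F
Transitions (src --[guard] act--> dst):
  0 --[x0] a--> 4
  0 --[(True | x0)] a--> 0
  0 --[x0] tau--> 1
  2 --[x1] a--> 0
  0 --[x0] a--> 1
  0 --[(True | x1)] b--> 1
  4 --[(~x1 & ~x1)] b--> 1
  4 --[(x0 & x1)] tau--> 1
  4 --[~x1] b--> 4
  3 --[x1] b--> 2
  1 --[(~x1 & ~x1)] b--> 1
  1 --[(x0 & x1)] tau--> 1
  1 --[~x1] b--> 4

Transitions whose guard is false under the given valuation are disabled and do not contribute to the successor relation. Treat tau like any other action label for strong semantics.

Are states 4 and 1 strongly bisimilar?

Compute ~ classes (split until stable):
  π0 = {{0,1,2,3,4}}
  π1 = {{0},{1,4},{2,3}}
Fixed point at round 2; 3 class(es).
class of 4: {1,4}; class of 1: {1,4}

Answer: BISIMILAR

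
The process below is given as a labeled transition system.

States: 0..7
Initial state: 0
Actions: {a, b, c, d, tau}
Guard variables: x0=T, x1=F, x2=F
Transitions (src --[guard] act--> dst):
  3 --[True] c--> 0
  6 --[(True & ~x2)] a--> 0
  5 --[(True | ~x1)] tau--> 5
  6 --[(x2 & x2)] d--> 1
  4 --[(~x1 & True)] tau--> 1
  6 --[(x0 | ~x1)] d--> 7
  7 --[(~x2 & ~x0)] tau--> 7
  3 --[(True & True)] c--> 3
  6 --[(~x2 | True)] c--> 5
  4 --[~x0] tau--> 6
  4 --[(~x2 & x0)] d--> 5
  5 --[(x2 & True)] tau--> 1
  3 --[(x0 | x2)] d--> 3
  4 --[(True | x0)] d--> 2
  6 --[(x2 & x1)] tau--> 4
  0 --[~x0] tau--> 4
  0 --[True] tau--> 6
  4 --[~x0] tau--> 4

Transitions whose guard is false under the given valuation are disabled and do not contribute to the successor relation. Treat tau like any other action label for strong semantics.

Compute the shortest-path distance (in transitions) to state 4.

Answer: UNREACHABLE

Trace:
Layered search for 4:
  depth 0: {0}
  depth 1: {6}
  depth 2: {5,7}
4 never appears.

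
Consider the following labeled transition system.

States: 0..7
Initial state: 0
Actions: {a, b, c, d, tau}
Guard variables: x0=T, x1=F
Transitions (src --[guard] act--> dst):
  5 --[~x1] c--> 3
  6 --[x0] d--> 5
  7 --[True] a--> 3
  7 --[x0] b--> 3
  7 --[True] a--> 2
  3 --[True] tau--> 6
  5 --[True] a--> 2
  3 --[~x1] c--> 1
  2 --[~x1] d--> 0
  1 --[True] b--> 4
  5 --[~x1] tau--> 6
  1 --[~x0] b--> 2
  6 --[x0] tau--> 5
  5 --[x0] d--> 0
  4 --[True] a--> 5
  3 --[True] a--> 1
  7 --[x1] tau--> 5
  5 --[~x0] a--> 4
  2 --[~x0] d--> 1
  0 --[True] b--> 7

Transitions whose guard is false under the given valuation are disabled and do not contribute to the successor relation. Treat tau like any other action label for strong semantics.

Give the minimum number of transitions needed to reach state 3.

Layered search for 3:
  depth 0: {0}
  depth 1: {7}
  depth 2: {2,3}
3 enters at depth 2; path b·a

Answer: 2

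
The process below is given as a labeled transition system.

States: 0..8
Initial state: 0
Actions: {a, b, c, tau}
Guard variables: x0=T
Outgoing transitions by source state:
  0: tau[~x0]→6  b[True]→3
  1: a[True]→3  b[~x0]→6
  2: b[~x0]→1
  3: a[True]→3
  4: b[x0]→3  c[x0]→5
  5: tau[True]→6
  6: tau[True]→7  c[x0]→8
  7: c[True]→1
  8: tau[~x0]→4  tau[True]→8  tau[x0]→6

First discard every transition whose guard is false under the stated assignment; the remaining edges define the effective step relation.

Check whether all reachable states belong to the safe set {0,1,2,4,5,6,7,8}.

Answer: INVARIANT VIOLATED at state 3

Working:
Allowed set {0,1,2,4,5,6,7,8}
R = {0,3}
  0: ok
  3: ✗ unsafe
counterexample path to 3: b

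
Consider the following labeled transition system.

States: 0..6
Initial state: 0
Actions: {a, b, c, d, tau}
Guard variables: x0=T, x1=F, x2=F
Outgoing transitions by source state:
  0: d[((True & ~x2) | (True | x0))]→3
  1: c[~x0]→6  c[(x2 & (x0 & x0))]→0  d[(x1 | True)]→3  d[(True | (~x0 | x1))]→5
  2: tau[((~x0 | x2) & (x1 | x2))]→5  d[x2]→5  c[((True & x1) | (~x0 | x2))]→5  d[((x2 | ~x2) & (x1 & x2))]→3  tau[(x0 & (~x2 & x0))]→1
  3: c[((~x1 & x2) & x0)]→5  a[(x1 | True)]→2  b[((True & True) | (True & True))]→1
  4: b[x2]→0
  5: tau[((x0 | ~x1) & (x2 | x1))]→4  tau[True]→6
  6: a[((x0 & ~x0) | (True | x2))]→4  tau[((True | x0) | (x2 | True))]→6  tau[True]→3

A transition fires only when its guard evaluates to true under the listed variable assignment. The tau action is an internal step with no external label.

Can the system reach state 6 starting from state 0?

Answer: REACHABLE

Trace:
Guard filter leaves 10 enabled edge(s).
Layer 0: {0}
Layer 1: {3}  total {0,3}
Layer 2: {1,2}  total {0,1,2,3}
Layer 3: {5}  total {0,1,2,3,5}
Layer 4: {6}  total {0,1,2,3,5,6}
Layer 5: {4}  total {0,1,2,3,4,5,6}
Reachable = {0,1,2,3,4,5,6}
witness 6: d·b·d·tau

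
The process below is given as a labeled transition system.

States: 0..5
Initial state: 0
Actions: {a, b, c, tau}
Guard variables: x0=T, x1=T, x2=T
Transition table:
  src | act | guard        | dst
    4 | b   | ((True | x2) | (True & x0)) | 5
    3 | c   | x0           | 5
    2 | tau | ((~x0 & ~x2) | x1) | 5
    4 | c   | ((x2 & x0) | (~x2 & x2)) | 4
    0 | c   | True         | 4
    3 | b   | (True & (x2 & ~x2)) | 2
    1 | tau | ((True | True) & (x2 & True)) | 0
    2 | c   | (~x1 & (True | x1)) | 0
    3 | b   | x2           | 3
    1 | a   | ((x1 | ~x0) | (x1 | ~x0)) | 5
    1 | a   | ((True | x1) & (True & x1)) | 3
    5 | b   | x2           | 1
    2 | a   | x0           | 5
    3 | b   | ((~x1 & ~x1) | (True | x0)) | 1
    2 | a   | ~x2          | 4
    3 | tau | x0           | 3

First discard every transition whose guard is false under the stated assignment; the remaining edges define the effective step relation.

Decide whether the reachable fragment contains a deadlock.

Answer: DEADLOCK-FREE

Analysis:
Reach set: {0,1,3,4,5}
  0: c→4  [1 exit(s)]
  1: a→3  a→5  tau→0  [3 exit(s)]
  3: b→1  b→3  c→5  tau→3  [4 exit(s)]
  4: b→5  c→4  [2 exit(s)]
  5: b→1  [1 exit(s)]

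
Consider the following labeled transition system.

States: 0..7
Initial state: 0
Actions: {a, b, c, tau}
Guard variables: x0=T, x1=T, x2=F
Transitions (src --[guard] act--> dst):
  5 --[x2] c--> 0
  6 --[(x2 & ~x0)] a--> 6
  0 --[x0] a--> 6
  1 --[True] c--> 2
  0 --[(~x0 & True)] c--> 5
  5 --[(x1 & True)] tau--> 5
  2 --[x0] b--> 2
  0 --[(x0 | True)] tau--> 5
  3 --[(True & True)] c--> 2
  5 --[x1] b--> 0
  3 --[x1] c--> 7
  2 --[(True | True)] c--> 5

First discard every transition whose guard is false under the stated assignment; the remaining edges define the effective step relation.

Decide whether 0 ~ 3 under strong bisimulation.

Answer: NOT BISIMILAR

Working:
Refine partition for ~:
  round 0: {{0,1,2,3,4,5,6,7}}
  round 1: {{0},{1,3},{2},{4,6,7},{5}}
  round 2: {{0},{1},{2},{3},{4,6,7},{5}}
Fixed point at round 3; 6 class(es).
class of 0: {0}; class of 3: {3}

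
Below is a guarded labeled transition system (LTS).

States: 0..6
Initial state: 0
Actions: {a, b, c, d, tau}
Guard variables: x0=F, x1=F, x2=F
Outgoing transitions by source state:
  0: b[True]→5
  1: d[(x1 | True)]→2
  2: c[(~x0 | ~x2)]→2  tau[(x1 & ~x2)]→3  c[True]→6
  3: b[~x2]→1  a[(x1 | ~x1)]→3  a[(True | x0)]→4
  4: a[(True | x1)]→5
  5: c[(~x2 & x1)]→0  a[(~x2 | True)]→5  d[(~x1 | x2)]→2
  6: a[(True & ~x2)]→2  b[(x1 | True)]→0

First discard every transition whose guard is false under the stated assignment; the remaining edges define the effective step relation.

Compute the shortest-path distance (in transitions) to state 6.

Answer: 3

Analysis:
BFS to 6:
  L0 = {0}
  L1 = {5}
  L2 = {2}
  L3 = {6}
first hit 6 at d=3 via b·d·c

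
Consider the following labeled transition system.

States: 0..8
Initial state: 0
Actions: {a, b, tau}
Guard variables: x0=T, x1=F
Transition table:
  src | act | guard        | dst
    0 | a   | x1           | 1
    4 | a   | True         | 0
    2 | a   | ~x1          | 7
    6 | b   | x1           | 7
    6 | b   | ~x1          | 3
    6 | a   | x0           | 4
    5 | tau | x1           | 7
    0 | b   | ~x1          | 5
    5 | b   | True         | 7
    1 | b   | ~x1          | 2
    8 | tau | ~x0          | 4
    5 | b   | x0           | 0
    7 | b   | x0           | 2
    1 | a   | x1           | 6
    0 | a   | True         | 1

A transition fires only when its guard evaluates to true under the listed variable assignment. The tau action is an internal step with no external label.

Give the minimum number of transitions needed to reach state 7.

Answer: 2

Trace:
BFS to 7:
  depth 0: {0}
  depth 1: {1,5}
  depth 2: {2,7}
7 enters at depth 2; path b·b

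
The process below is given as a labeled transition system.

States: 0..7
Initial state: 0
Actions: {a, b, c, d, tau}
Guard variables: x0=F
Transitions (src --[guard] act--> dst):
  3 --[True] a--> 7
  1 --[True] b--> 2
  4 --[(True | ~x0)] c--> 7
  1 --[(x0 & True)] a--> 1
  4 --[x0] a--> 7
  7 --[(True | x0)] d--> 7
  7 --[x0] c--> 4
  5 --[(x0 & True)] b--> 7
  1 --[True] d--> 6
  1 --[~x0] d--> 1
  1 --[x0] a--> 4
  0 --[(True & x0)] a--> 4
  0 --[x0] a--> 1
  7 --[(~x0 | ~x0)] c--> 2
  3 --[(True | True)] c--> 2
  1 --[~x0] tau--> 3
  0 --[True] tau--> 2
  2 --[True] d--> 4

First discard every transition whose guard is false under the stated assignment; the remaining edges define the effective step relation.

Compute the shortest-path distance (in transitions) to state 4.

Answer: 2

Working:
Breadth-first toward 4:
  L0 = {0}
  L1 = {2}
  L2 = {4}
4 enters at depth 2; path tau·d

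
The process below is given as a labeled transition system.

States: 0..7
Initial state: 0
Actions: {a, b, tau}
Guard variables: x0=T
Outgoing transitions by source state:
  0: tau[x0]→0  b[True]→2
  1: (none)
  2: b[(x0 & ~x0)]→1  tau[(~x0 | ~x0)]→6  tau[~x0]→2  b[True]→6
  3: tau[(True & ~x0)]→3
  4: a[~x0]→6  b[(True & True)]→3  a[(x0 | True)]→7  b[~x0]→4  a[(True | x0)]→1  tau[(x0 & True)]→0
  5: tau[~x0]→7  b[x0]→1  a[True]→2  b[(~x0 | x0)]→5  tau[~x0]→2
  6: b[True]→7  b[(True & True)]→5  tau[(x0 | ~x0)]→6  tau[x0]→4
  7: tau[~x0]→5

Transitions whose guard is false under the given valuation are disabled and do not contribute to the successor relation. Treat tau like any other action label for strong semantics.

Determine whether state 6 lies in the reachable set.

Answer: REACHABLE

Working:
After dropping false guards: 14 live edges.
Layer 0: {0}
Layer 1: {2}  cumulative {0,2}
Layer 2: {6}  cumulative {0,2,6}
Layer 3: {4,5,7}  cumulative {0,2,4,5,6,7}
Layer 4: {1,3}  cumulative {0,1,2,3,4,5,6,7}
Reach set: {0,1,2,3,4,5,6,7}
witness 6: b·b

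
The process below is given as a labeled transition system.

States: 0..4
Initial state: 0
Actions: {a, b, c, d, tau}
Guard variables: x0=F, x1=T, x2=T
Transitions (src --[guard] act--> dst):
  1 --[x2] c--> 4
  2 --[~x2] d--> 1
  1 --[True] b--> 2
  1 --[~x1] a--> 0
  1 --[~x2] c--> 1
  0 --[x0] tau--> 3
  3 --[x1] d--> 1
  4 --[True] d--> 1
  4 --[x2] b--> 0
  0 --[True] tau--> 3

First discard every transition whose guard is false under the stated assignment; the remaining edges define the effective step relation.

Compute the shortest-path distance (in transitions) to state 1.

BFS to 1:
  depth 0: {0}
  depth 1: {3}
  depth 2: {1}
depth(1)=2, e.g. tau·d

Answer: 2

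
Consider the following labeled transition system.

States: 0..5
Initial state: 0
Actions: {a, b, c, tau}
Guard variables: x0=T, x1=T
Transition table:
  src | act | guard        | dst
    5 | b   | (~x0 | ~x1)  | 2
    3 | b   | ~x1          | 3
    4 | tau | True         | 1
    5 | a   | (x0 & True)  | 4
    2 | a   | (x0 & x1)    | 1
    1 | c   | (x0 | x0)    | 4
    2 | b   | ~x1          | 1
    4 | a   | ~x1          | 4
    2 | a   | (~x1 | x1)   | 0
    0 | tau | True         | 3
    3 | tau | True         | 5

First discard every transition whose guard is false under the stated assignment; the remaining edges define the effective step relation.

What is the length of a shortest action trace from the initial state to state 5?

BFS to 5:
  depth 0: {0}
  depth 1: {3}
  depth 2: {5}
first hit 5 at d=2 via tau·tau

Answer: 2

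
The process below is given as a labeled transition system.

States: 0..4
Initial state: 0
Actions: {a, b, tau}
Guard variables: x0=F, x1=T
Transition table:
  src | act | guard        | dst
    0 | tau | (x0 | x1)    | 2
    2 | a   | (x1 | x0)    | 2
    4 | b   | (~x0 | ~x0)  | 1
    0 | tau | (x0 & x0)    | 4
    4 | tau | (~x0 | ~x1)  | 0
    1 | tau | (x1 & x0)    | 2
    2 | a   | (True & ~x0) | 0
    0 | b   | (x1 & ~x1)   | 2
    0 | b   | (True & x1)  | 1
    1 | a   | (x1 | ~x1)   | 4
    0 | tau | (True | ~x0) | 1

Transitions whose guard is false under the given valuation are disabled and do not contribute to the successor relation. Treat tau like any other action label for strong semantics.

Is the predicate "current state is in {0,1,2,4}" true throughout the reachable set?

Answer: INVARIANT HOLDS

Trace:
Inv-set: {0,1,2,4}
R = {0,1,2,4}
  0: ✓
  1: ✓
  2: ✓
  4: ✓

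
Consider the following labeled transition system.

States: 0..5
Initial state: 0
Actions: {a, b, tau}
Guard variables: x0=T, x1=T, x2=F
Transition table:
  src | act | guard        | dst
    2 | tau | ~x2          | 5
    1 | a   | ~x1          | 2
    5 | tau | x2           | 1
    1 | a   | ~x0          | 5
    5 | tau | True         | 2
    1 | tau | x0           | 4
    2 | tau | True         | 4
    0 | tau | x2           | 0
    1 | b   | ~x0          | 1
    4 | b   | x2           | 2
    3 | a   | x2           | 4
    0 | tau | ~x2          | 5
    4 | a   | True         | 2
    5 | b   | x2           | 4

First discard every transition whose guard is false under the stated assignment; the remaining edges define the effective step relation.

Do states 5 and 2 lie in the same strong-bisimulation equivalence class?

Answer: NOT BISIMILAR

Working:
Compute ~ classes (split until stable):
  P[0] = {{0,1,2,3,4,5}}
  P[1] = {{0,1,2,5},{3},{4}}
  P[2] = {{0,5},{1},{2},{3},{4}}
  P[3] = {{0},{1},{2},{3},{4},{5}}
Fixed point at round 4; 6 class(es).
[5]={5}  [2]={2}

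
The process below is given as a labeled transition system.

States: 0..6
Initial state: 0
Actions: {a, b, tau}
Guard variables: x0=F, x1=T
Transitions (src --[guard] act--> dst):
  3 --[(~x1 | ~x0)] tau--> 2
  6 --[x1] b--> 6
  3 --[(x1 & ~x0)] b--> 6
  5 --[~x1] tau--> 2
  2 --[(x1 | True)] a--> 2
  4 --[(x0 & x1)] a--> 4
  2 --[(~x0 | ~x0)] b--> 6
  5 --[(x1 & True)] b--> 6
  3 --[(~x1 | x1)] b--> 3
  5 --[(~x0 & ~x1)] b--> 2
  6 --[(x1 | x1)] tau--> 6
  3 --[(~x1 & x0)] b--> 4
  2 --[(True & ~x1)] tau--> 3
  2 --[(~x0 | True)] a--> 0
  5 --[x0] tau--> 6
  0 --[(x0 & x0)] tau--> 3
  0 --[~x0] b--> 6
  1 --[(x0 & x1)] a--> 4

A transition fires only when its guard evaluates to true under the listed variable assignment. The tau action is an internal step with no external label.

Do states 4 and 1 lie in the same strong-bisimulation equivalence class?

Answer: BISIMILAR

Trace:
Bisimulation quotient by refinement:
  round 0: {{0,1,2,3,4,5,6}}
  round 1: {{0,5},{1,4},{2},{3,6}}
  round 2: {{0,5},{1,4},{2},{3},{6}}
5 equivalence class(es) (converged in 3)
[4]={1,4}  [1]={1,4}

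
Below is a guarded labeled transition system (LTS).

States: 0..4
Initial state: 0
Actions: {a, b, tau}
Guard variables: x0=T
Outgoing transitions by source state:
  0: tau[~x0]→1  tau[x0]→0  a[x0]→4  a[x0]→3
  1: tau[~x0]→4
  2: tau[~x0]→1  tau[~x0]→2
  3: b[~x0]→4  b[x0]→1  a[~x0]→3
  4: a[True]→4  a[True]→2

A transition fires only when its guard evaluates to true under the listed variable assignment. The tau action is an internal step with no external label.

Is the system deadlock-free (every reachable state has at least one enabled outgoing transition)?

R = {0,1,2,3,4}
  0: a→3  a→4  tau→0  [3 out]
  1: ∅  [deadlock]
  2: ∅  [deadlock]
  3: b→1  [1 out]
  4: a→2  a→4  [2 out]
witness 1: a·b

Answer: DEADLOCK at state 1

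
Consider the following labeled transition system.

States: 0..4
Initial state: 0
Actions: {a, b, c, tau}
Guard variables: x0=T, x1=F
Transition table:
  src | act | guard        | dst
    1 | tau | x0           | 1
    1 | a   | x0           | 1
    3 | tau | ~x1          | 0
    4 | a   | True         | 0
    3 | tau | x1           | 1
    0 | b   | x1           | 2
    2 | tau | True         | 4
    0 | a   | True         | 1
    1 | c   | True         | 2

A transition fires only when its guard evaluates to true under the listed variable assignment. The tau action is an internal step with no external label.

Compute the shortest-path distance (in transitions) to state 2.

Answer: 2

Working:
BFS to 2:
  Layer 0: {0}
  Layer 1: {1}
  Layer 2: {2}
2 enters at depth 2; path a·c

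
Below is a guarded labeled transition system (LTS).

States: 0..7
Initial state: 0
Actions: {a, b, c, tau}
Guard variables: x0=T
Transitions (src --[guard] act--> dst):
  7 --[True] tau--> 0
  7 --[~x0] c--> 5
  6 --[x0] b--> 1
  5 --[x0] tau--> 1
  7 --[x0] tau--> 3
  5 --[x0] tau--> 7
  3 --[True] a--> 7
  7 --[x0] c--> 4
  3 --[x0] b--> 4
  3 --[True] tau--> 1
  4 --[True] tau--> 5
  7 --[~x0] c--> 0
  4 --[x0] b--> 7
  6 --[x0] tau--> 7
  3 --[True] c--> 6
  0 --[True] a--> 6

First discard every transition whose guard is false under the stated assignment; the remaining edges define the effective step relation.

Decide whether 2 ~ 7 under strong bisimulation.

Answer: NOT BISIMILAR

Analysis:
Bisimulation quotient by refinement:
  P[0] = {{0,1,2,3,4,5,6,7}}
  P[1] = {{0},{1,2},{3},{4,6},{5},{7}}
  P[2] = {{0},{1,2},{3},{4},{5},{6},{7}}
stable after 3 split(s): 7 block(s)
[2]={1,2}  [7]={7}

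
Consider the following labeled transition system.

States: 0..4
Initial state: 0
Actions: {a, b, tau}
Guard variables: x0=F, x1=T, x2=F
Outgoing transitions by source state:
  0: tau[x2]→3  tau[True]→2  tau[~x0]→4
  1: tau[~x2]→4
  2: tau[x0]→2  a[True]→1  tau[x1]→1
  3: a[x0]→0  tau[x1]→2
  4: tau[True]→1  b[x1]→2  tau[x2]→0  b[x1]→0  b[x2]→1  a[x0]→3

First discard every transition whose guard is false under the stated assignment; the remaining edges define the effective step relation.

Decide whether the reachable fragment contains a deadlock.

Answer: DEADLOCK-FREE

Trace:
R = {0,1,2,4}
  0: tau→2  tau→4  [deg 2]
  1: tau→4  [deg 1]
  2: a→1  tau→1  [deg 2]
  4: b→0  b→2  tau→1  [deg 3]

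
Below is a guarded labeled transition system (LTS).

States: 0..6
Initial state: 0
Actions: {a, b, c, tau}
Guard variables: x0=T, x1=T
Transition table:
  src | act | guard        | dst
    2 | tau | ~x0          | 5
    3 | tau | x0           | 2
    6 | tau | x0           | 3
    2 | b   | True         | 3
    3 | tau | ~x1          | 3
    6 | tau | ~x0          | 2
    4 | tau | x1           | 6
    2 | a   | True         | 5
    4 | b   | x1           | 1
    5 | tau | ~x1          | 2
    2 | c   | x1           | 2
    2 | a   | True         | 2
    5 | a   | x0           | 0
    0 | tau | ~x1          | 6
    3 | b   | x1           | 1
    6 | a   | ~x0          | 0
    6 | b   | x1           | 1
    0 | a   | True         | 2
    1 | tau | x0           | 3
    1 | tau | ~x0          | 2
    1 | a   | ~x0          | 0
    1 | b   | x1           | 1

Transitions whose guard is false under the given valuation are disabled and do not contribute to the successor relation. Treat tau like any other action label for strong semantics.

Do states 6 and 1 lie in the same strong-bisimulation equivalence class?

Bisimulation quotient by refinement:
  π0 = {{0,1,2,3,4,5,6}}
  π1 = {{0,5},{1,3,4,6},{2}}
  π2 = {{0},{1,4,6},{2},{3},{5}}
  π3 = {{0},{1,6},{2},{3},{4},{5}}
stable after 4 split(s): 6 block(s)
6∈{1,6}, 1∈{1,6}

Answer: BISIMILAR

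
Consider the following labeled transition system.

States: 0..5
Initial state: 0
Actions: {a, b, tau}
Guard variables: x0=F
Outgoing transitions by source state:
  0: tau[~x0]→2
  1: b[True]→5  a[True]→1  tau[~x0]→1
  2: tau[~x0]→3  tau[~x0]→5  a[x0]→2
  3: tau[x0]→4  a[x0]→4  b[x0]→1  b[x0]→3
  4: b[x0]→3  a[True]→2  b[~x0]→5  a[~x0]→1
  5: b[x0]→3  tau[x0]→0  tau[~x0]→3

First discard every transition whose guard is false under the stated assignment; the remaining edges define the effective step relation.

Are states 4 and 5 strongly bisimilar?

Refine partition for ~:
  P[0] = {{0,1,2,3,4,5}}
  P[1] = {{0,2,5},{1},{3},{4}}
  P[2] = {{0},{1},{2},{3},{4},{5}}
Fixed point at round 3; 6 class(es).
[4]={4}  [5]={5}

Answer: NOT BISIMILAR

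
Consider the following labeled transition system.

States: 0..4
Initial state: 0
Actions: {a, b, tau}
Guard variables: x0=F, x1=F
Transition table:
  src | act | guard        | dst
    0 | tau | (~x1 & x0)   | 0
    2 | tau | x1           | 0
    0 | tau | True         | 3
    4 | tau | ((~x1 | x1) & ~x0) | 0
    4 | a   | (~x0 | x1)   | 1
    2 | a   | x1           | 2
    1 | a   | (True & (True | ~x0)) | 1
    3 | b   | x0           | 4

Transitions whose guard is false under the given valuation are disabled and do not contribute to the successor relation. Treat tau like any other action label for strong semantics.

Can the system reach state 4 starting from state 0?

Answer: UNREACHABLE

Analysis:
After dropping false guards: 4 live edges.
Layer 0: {0}
Layer 1: {3}  total {0,3}
R = {0,3}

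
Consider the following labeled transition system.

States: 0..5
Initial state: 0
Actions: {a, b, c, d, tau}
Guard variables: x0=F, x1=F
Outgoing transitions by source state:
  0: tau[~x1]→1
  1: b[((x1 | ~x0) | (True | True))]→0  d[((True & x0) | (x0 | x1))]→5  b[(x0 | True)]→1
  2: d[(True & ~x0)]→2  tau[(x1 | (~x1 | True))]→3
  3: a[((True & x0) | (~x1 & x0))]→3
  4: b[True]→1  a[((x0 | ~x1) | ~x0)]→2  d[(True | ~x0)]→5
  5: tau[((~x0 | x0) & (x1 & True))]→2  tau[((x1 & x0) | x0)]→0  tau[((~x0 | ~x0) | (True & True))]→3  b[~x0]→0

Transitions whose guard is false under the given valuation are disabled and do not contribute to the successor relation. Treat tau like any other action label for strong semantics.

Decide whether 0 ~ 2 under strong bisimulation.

Compute ~ classes (split until stable):
  P[0] = {{0,1,2,3,4,5}}
  P[1] = {{0},{1},{2},{3},{4},{5}}
stable after 2 split(s): 6 block(s)
[0]={0}  [2]={2}

Answer: NOT BISIMILAR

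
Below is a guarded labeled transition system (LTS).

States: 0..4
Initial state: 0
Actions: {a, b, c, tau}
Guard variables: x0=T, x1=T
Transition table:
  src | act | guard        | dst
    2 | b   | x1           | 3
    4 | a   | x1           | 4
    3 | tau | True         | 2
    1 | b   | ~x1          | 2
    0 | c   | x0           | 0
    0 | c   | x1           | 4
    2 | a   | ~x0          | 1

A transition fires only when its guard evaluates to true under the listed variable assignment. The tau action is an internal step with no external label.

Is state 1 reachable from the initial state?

5 transition(s) survive guard evaluation.
L0 = {0}
L1 = {4}  cumulative {0,4}
R = {0,4}

Answer: UNREACHABLE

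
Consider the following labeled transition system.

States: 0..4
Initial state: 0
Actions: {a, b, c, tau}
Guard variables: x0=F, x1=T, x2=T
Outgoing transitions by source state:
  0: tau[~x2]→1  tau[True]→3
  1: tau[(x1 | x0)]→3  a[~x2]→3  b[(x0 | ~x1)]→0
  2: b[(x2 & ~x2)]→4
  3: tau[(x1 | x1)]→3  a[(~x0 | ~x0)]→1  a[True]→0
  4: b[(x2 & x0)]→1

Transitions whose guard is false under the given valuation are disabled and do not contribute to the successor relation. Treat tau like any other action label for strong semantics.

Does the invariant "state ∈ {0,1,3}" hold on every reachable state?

Answer: INVARIANT HOLDS

Working:
Inv-set: {0,1,3}
Reachable = {0,1,3}
  0: safe
  1: safe
  3: safe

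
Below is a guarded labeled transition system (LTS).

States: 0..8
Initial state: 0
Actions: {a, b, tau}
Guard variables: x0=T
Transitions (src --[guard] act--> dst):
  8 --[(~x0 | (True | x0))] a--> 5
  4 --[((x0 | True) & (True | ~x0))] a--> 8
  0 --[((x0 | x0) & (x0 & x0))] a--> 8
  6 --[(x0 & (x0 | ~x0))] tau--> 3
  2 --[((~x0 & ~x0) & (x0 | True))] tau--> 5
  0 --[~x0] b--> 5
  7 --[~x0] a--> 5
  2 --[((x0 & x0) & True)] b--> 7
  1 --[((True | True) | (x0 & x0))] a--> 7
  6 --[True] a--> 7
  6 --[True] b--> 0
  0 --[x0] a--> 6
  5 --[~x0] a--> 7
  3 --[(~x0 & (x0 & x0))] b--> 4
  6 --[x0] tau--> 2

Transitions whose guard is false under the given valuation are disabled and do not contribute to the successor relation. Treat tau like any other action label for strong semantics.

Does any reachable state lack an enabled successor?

R = {0,2,3,5,6,7,8}
  0: a→6  a→8  [2 out]
  2: b→7  [1 out]
  3: ∅  [STUCK]
  5: ∅  [STUCK]
  6: a→7  b→0  tau→2  tau→3  [4 out]
  7: ∅  [STUCK]
  8: a→5  [1 out]
trace reaching 3: a·tau

Answer: DEADLOCK at state 3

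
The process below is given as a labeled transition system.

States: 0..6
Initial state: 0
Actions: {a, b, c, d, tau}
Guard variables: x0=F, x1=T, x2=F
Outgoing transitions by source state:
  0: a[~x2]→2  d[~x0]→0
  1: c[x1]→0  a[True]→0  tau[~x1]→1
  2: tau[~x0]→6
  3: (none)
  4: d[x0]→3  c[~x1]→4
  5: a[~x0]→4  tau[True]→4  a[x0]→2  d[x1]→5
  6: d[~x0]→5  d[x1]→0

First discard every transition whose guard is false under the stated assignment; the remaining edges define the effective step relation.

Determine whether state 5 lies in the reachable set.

Answer: REACHABLE

Trace:
After dropping false guards: 10 live edges.
Layer 0: {0}
Layer 1: {2}  cumulative {0,2}
Layer 2: {6}  cumulative {0,2,6}
Layer 3: {5}  cumulative {0,2,5,6}
Layer 4: {4}  cumulative {0,2,4,5,6}
Reach set: {0,2,4,5,6}
trace reaching 5: a·tau·d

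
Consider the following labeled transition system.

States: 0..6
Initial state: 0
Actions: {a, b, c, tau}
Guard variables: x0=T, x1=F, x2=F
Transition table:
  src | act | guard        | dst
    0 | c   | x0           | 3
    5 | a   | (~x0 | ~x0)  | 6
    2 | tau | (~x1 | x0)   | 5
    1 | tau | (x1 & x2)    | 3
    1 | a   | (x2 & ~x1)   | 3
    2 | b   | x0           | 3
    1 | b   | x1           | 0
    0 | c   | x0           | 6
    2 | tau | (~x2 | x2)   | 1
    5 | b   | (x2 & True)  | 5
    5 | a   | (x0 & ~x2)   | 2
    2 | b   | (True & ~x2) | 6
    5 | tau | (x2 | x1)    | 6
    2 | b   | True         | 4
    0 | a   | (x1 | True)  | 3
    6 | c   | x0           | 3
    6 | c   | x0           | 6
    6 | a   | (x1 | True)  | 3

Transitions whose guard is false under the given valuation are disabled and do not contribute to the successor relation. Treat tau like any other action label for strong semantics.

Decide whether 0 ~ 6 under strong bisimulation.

Answer: BISIMILAR

Analysis:
Bisimulation quotient by refinement:
  π0 = {{0,1,2,3,4,5,6}}
  π1 = {{0,6},{1,3,4},{2},{5}}
Fixed point at round 2; 4 class(es).
class of 0: {0,6}; class of 6: {0,6}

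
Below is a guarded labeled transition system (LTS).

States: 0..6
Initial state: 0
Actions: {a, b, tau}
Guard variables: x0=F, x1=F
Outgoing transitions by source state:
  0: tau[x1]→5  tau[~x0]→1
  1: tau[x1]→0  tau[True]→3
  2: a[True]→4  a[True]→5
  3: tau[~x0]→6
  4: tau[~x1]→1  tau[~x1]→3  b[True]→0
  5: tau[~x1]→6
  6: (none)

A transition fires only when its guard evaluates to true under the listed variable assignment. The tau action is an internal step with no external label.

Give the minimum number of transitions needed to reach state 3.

BFS to 3:
  Layer 0: {0}
  Layer 1: {1}
  Layer 2: {3}
first hit 3 at d=2 via tau·tau

Answer: 2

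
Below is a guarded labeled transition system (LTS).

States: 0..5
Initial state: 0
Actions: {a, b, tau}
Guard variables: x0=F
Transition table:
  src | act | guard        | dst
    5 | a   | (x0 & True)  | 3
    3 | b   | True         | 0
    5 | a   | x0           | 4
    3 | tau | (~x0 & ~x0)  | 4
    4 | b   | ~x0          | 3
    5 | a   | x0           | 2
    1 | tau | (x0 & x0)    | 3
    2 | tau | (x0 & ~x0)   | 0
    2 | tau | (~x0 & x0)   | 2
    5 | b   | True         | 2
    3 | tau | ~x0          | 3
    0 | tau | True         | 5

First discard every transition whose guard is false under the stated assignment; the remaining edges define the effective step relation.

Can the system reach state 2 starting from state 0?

6 transition(s) survive guard evaluation.
L0 = {0}
L1 = {5}  total {0,5}
L2 = {2}  total {0,2,5}
R = {0,2,5}
Path to 2: tau·b

Answer: REACHABLE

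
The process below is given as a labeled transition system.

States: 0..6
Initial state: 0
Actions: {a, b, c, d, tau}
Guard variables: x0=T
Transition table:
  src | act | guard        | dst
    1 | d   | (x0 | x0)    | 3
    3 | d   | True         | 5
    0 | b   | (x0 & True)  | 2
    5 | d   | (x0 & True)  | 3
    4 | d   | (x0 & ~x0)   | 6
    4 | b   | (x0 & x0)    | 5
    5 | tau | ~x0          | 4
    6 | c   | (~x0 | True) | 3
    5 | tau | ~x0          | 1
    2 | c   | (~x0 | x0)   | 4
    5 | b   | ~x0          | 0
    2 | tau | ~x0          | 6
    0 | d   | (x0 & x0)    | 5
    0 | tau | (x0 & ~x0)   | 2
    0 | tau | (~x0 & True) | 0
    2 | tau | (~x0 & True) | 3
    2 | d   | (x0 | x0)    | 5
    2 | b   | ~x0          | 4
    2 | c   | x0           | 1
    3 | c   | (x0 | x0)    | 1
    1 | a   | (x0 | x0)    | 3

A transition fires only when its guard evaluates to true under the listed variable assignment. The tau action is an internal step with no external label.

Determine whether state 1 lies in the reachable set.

12 transition(s) survive guard evaluation.
depth 0: {0}
depth 1: {2,5}  cumulative {0,2,5}
depth 2: {1,3,4}  cumulative {0,1,2,3,4,5}
Reachable = {0,1,2,3,4,5}
witness 1: b·c

Answer: REACHABLE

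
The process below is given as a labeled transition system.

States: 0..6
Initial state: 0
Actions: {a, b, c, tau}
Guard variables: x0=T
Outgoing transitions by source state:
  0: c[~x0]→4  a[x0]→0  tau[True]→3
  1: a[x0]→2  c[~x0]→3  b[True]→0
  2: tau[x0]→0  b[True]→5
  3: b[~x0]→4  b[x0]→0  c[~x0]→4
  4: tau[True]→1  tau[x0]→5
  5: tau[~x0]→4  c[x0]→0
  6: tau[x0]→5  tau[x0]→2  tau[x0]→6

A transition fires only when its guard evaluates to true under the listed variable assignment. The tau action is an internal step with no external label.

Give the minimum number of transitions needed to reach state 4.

Answer: UNREACHABLE

Working:
Breadth-first toward 4:
  Layer 0: {0}
  Layer 1: {3}
4 never appears.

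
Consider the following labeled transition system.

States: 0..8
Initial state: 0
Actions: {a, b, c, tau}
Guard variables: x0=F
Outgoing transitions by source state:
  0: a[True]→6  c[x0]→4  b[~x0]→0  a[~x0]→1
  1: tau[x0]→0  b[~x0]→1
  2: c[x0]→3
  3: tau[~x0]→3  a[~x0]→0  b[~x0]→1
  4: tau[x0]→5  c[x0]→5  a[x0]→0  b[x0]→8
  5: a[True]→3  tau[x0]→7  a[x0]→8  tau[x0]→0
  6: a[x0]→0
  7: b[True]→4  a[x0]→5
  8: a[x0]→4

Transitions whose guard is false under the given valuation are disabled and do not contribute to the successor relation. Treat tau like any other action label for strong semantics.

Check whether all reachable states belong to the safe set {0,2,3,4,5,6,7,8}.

Answer: INVARIANT VIOLATED at state 1

Analysis:
Inv-set: {0,2,3,4,5,6,7,8}
R = {0,1,6}
  0: ok
  1: ✗ unsafe
  6: ok
reach 1 via a — violates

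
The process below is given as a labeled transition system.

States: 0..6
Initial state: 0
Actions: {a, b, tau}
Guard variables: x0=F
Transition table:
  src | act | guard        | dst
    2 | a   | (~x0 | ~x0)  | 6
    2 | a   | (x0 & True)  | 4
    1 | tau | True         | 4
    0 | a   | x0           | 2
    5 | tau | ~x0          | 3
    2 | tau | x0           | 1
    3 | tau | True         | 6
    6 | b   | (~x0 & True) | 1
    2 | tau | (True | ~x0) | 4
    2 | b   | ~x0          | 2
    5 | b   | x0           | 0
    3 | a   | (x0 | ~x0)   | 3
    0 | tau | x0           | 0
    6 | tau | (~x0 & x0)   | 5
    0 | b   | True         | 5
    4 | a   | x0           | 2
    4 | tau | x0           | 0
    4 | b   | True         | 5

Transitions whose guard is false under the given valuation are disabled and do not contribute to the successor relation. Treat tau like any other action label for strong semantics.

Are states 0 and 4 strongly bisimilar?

Answer: BISIMILAR

Working:
Bisimulation quotient by refinement:
  π0 = {{0,1,2,3,4,5,6}}
  π1 = {{0,4,6},{1,5},{2},{3}}
  π2 = {{0,4,6},{1},{2},{3},{5}}
  π3 = {{0,4},{1},{2},{3},{5},{6}}
6 equivalence class(es) (converged in 4)
[0]={0,4}  [4]={0,4}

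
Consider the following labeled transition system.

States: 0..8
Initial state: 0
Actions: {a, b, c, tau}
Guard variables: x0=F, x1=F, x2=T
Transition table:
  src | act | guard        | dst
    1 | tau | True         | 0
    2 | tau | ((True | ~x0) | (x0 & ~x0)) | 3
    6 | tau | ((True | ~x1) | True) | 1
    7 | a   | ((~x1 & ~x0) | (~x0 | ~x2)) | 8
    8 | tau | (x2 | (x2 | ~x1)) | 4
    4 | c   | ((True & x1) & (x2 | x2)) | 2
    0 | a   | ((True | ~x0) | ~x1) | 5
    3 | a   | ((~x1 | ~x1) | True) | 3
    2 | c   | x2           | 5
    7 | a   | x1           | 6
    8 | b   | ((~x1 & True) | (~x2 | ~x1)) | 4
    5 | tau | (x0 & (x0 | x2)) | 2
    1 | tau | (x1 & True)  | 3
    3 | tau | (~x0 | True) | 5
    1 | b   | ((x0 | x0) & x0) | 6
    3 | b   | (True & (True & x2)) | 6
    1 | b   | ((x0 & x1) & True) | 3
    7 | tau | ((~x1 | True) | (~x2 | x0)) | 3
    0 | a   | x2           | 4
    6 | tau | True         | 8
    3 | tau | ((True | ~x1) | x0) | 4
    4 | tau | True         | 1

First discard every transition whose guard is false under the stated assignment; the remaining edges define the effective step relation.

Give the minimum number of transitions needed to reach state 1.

Answer: 2

Trace:
Breadth-first toward 1:
  L0 = {0}
  L1 = {4,5}
  L2 = {1}
depth(1)=2, e.g. a·tau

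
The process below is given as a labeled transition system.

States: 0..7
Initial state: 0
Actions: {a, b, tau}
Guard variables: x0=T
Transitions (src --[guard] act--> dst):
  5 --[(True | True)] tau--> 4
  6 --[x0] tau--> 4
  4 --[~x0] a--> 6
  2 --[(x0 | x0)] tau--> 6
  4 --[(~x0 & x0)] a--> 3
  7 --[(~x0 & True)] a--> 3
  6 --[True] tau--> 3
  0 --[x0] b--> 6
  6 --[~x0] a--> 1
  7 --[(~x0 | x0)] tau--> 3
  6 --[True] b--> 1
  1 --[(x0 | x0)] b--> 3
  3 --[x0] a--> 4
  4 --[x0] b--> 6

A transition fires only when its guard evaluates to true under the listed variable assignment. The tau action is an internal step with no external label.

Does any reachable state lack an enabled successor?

Reachable = {0,1,3,4,6}
  0: b→6  [deg 1]
  1: b→3  [deg 1]
  3: a→4  [deg 1]
  4: b→6  [deg 1]
  6: b→1  tau→3  tau→4  [deg 3]

Answer: DEADLOCK-FREE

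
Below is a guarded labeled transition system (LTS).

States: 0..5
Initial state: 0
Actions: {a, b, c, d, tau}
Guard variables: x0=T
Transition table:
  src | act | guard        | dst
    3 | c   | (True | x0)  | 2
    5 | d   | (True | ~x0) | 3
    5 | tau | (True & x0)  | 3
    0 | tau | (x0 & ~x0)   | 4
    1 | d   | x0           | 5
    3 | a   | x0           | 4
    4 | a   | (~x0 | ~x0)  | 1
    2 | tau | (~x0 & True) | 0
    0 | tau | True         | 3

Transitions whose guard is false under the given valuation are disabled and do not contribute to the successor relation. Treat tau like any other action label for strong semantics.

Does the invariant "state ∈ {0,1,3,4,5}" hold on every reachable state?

Allowed set {0,1,3,4,5}
Reach set: {0,2,3,4}
  0: safe
  2: VIOLATES
  3: safe
  4: safe
counterexample path to 2: tau·c

Answer: INVARIANT VIOLATED at state 2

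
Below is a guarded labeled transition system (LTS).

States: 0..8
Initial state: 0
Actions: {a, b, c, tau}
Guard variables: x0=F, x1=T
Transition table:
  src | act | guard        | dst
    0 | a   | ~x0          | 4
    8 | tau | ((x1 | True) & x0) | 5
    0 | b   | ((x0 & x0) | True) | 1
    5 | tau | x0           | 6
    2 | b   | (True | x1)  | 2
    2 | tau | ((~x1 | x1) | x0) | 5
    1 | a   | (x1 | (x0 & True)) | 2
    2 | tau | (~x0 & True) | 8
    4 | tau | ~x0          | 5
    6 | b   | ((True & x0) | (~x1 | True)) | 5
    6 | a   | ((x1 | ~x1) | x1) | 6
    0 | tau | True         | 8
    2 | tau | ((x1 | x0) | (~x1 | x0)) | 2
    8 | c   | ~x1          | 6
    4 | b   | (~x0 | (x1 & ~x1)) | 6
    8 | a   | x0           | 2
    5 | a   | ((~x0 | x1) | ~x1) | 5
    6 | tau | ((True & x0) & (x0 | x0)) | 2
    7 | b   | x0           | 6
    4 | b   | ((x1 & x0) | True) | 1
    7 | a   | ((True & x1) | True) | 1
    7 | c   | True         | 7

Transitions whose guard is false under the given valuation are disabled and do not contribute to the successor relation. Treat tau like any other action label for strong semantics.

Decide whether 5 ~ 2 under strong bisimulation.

Answer: NOT BISIMILAR

Working:
Compute ~ classes (split until stable):
  π0 = {{0,1,2,3,4,5,6,7,8}}
  π1 = {{0},{1,5},{2,4},{3,8},{6},{7}}
  π2 = {{0},{1},{2},{3,8},{4},{5},{6},{7}}
stable after 3 split(s): 8 block(s)
[5]={5}  [2]={2}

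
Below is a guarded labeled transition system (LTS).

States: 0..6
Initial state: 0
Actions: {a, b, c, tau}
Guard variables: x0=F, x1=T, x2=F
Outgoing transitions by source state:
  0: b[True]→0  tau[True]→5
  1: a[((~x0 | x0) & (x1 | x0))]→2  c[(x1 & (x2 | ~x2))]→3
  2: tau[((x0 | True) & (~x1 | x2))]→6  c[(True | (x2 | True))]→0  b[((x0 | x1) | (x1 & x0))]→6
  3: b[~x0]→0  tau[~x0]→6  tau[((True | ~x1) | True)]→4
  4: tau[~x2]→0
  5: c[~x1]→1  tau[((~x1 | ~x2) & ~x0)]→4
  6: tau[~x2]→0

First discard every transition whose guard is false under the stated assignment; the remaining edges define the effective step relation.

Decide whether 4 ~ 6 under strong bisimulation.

Compute ~ classes (split until stable):
  P[0] = {{0,1,2,3,4,5,6}}
  P[1] = {{0,3},{1},{2},{4,5,6}}
  P[2] = {{0,3},{1},{2},{4,6},{5}}
  P[3] = {{0},{1},{2},{3},{4,6},{5}}
Fixed point at round 4; 6 class(es).
4∈{4,6}, 6∈{4,6}

Answer: BISIMILAR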